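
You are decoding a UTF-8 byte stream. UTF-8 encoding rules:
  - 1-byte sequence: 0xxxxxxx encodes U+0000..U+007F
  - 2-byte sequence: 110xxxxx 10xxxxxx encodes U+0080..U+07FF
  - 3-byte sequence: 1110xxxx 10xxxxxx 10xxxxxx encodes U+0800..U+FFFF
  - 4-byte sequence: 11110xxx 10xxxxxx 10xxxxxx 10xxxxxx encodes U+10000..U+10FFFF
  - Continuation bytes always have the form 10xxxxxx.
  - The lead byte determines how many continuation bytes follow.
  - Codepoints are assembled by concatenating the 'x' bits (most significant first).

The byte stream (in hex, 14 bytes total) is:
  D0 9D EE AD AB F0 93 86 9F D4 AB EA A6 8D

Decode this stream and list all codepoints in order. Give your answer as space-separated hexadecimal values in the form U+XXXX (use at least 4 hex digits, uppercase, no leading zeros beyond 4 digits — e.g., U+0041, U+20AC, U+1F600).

Byte[0]=D0: 2-byte lead, need 1 cont bytes. acc=0x10
Byte[1]=9D: continuation. acc=(acc<<6)|0x1D=0x41D
Completed: cp=U+041D (starts at byte 0)
Byte[2]=EE: 3-byte lead, need 2 cont bytes. acc=0xE
Byte[3]=AD: continuation. acc=(acc<<6)|0x2D=0x3AD
Byte[4]=AB: continuation. acc=(acc<<6)|0x2B=0xEB6B
Completed: cp=U+EB6B (starts at byte 2)
Byte[5]=F0: 4-byte lead, need 3 cont bytes. acc=0x0
Byte[6]=93: continuation. acc=(acc<<6)|0x13=0x13
Byte[7]=86: continuation. acc=(acc<<6)|0x06=0x4C6
Byte[8]=9F: continuation. acc=(acc<<6)|0x1F=0x1319F
Completed: cp=U+1319F (starts at byte 5)
Byte[9]=D4: 2-byte lead, need 1 cont bytes. acc=0x14
Byte[10]=AB: continuation. acc=(acc<<6)|0x2B=0x52B
Completed: cp=U+052B (starts at byte 9)
Byte[11]=EA: 3-byte lead, need 2 cont bytes. acc=0xA
Byte[12]=A6: continuation. acc=(acc<<6)|0x26=0x2A6
Byte[13]=8D: continuation. acc=(acc<<6)|0x0D=0xA98D
Completed: cp=U+A98D (starts at byte 11)

Answer: U+041D U+EB6B U+1319F U+052B U+A98D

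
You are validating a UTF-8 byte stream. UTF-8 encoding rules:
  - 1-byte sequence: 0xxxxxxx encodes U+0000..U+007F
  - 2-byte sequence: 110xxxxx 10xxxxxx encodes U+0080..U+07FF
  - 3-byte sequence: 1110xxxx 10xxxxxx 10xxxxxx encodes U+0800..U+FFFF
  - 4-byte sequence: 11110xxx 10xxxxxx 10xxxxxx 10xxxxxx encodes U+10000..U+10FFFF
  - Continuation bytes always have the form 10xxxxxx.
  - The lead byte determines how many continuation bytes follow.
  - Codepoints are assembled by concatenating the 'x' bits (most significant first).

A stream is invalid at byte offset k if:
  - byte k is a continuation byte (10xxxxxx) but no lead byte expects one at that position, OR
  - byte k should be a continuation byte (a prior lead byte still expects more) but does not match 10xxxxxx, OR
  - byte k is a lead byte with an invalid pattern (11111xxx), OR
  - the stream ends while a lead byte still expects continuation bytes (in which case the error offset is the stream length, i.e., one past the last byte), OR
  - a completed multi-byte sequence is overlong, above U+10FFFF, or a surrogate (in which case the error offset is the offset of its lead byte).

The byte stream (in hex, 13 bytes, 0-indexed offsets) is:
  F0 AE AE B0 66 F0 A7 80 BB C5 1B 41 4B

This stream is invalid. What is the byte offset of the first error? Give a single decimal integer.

Answer: 10

Derivation:
Byte[0]=F0: 4-byte lead, need 3 cont bytes. acc=0x0
Byte[1]=AE: continuation. acc=(acc<<6)|0x2E=0x2E
Byte[2]=AE: continuation. acc=(acc<<6)|0x2E=0xBAE
Byte[3]=B0: continuation. acc=(acc<<6)|0x30=0x2EBB0
Completed: cp=U+2EBB0 (starts at byte 0)
Byte[4]=66: 1-byte ASCII. cp=U+0066
Byte[5]=F0: 4-byte lead, need 3 cont bytes. acc=0x0
Byte[6]=A7: continuation. acc=(acc<<6)|0x27=0x27
Byte[7]=80: continuation. acc=(acc<<6)|0x00=0x9C0
Byte[8]=BB: continuation. acc=(acc<<6)|0x3B=0x2703B
Completed: cp=U+2703B (starts at byte 5)
Byte[9]=C5: 2-byte lead, need 1 cont bytes. acc=0x5
Byte[10]=1B: expected 10xxxxxx continuation. INVALID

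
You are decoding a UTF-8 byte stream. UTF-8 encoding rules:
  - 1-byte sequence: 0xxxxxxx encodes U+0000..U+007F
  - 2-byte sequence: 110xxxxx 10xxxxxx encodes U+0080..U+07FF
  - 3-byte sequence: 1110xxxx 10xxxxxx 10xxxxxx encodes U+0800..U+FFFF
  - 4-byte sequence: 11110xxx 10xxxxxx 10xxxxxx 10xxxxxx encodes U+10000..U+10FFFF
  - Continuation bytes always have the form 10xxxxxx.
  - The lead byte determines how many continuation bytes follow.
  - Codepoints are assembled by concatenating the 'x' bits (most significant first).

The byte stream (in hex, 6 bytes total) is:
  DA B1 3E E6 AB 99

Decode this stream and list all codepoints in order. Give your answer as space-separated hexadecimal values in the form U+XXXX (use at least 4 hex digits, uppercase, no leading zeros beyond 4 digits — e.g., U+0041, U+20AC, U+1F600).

Byte[0]=DA: 2-byte lead, need 1 cont bytes. acc=0x1A
Byte[1]=B1: continuation. acc=(acc<<6)|0x31=0x6B1
Completed: cp=U+06B1 (starts at byte 0)
Byte[2]=3E: 1-byte ASCII. cp=U+003E
Byte[3]=E6: 3-byte lead, need 2 cont bytes. acc=0x6
Byte[4]=AB: continuation. acc=(acc<<6)|0x2B=0x1AB
Byte[5]=99: continuation. acc=(acc<<6)|0x19=0x6AD9
Completed: cp=U+6AD9 (starts at byte 3)

Answer: U+06B1 U+003E U+6AD9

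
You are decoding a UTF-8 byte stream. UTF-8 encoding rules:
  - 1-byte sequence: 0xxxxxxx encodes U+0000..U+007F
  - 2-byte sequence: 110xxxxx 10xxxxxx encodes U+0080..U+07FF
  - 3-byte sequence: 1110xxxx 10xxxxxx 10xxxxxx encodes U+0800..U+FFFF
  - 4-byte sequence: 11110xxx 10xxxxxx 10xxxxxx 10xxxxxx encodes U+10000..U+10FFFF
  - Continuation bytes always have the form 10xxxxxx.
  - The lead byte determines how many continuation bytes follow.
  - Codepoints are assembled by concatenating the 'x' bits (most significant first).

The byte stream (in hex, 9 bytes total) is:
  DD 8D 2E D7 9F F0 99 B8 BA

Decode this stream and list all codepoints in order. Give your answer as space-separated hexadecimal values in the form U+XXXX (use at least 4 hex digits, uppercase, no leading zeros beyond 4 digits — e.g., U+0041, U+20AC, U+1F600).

Byte[0]=DD: 2-byte lead, need 1 cont bytes. acc=0x1D
Byte[1]=8D: continuation. acc=(acc<<6)|0x0D=0x74D
Completed: cp=U+074D (starts at byte 0)
Byte[2]=2E: 1-byte ASCII. cp=U+002E
Byte[3]=D7: 2-byte lead, need 1 cont bytes. acc=0x17
Byte[4]=9F: continuation. acc=(acc<<6)|0x1F=0x5DF
Completed: cp=U+05DF (starts at byte 3)
Byte[5]=F0: 4-byte lead, need 3 cont bytes. acc=0x0
Byte[6]=99: continuation. acc=(acc<<6)|0x19=0x19
Byte[7]=B8: continuation. acc=(acc<<6)|0x38=0x678
Byte[8]=BA: continuation. acc=(acc<<6)|0x3A=0x19E3A
Completed: cp=U+19E3A (starts at byte 5)

Answer: U+074D U+002E U+05DF U+19E3A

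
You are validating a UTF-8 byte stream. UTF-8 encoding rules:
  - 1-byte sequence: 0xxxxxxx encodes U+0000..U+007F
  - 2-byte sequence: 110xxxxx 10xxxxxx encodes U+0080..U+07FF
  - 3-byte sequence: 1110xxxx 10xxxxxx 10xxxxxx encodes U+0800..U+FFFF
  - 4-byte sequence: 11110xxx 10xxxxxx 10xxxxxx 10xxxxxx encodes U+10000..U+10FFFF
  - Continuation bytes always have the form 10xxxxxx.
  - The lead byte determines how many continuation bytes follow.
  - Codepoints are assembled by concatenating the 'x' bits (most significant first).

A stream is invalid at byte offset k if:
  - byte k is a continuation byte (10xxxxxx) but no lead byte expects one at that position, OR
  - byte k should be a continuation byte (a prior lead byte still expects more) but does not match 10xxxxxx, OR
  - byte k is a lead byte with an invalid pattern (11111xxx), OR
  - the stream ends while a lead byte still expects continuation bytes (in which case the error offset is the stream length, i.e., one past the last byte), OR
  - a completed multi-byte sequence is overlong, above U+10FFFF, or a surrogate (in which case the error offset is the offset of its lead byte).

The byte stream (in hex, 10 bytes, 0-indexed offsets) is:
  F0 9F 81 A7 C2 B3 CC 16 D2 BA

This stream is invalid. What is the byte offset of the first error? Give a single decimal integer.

Answer: 7

Derivation:
Byte[0]=F0: 4-byte lead, need 3 cont bytes. acc=0x0
Byte[1]=9F: continuation. acc=(acc<<6)|0x1F=0x1F
Byte[2]=81: continuation. acc=(acc<<6)|0x01=0x7C1
Byte[3]=A7: continuation. acc=(acc<<6)|0x27=0x1F067
Completed: cp=U+1F067 (starts at byte 0)
Byte[4]=C2: 2-byte lead, need 1 cont bytes. acc=0x2
Byte[5]=B3: continuation. acc=(acc<<6)|0x33=0xB3
Completed: cp=U+00B3 (starts at byte 4)
Byte[6]=CC: 2-byte lead, need 1 cont bytes. acc=0xC
Byte[7]=16: expected 10xxxxxx continuation. INVALID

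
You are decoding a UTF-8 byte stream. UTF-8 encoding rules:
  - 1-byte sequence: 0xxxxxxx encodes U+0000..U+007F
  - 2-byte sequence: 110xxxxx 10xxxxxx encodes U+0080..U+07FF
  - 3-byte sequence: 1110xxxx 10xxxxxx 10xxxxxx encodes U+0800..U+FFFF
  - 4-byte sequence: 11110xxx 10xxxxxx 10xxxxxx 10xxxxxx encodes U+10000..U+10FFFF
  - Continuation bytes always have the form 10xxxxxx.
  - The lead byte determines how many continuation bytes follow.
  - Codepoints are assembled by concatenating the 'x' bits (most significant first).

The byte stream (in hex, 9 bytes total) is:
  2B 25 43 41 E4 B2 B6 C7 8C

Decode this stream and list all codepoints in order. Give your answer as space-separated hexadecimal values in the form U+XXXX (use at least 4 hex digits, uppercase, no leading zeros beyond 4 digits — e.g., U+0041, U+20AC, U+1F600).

Answer: U+002B U+0025 U+0043 U+0041 U+4CB6 U+01CC

Derivation:
Byte[0]=2B: 1-byte ASCII. cp=U+002B
Byte[1]=25: 1-byte ASCII. cp=U+0025
Byte[2]=43: 1-byte ASCII. cp=U+0043
Byte[3]=41: 1-byte ASCII. cp=U+0041
Byte[4]=E4: 3-byte lead, need 2 cont bytes. acc=0x4
Byte[5]=B2: continuation. acc=(acc<<6)|0x32=0x132
Byte[6]=B6: continuation. acc=(acc<<6)|0x36=0x4CB6
Completed: cp=U+4CB6 (starts at byte 4)
Byte[7]=C7: 2-byte lead, need 1 cont bytes. acc=0x7
Byte[8]=8C: continuation. acc=(acc<<6)|0x0C=0x1CC
Completed: cp=U+01CC (starts at byte 7)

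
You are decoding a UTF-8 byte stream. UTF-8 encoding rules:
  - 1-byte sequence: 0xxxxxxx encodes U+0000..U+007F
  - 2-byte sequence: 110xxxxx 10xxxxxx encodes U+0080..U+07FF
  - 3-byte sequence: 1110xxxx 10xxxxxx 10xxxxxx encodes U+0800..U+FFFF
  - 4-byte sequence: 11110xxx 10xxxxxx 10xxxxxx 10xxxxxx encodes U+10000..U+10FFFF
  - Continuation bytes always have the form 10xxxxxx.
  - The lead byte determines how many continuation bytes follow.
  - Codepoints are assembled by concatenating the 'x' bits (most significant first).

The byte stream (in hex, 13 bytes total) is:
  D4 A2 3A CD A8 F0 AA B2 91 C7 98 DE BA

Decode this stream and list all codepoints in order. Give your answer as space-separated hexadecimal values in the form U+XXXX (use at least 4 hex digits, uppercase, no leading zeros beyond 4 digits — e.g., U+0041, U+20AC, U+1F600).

Answer: U+0522 U+003A U+0368 U+2AC91 U+01D8 U+07BA

Derivation:
Byte[0]=D4: 2-byte lead, need 1 cont bytes. acc=0x14
Byte[1]=A2: continuation. acc=(acc<<6)|0x22=0x522
Completed: cp=U+0522 (starts at byte 0)
Byte[2]=3A: 1-byte ASCII. cp=U+003A
Byte[3]=CD: 2-byte lead, need 1 cont bytes. acc=0xD
Byte[4]=A8: continuation. acc=(acc<<6)|0x28=0x368
Completed: cp=U+0368 (starts at byte 3)
Byte[5]=F0: 4-byte lead, need 3 cont bytes. acc=0x0
Byte[6]=AA: continuation. acc=(acc<<6)|0x2A=0x2A
Byte[7]=B2: continuation. acc=(acc<<6)|0x32=0xAB2
Byte[8]=91: continuation. acc=(acc<<6)|0x11=0x2AC91
Completed: cp=U+2AC91 (starts at byte 5)
Byte[9]=C7: 2-byte lead, need 1 cont bytes. acc=0x7
Byte[10]=98: continuation. acc=(acc<<6)|0x18=0x1D8
Completed: cp=U+01D8 (starts at byte 9)
Byte[11]=DE: 2-byte lead, need 1 cont bytes. acc=0x1E
Byte[12]=BA: continuation. acc=(acc<<6)|0x3A=0x7BA
Completed: cp=U+07BA (starts at byte 11)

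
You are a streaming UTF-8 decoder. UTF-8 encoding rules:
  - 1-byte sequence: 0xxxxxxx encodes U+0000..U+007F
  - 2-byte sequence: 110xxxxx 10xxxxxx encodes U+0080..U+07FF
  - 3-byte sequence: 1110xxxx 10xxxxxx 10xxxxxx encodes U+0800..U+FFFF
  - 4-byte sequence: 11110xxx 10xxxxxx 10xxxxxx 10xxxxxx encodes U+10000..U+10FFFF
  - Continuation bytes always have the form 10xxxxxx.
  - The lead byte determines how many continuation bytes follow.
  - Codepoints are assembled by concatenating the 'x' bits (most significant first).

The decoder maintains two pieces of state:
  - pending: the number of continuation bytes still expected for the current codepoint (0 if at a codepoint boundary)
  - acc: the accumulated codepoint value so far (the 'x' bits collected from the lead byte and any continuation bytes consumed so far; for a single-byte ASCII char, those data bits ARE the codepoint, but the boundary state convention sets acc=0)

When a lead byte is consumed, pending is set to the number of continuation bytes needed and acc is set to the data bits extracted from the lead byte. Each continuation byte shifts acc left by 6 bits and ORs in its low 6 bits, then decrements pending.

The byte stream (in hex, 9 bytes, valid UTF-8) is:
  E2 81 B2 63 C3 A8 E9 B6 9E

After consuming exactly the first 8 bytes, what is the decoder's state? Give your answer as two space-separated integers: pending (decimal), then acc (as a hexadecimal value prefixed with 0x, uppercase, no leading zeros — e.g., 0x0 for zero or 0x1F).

Byte[0]=E2: 3-byte lead. pending=2, acc=0x2
Byte[1]=81: continuation. acc=(acc<<6)|0x01=0x81, pending=1
Byte[2]=B2: continuation. acc=(acc<<6)|0x32=0x2072, pending=0
Byte[3]=63: 1-byte. pending=0, acc=0x0
Byte[4]=C3: 2-byte lead. pending=1, acc=0x3
Byte[5]=A8: continuation. acc=(acc<<6)|0x28=0xE8, pending=0
Byte[6]=E9: 3-byte lead. pending=2, acc=0x9
Byte[7]=B6: continuation. acc=(acc<<6)|0x36=0x276, pending=1

Answer: 1 0x276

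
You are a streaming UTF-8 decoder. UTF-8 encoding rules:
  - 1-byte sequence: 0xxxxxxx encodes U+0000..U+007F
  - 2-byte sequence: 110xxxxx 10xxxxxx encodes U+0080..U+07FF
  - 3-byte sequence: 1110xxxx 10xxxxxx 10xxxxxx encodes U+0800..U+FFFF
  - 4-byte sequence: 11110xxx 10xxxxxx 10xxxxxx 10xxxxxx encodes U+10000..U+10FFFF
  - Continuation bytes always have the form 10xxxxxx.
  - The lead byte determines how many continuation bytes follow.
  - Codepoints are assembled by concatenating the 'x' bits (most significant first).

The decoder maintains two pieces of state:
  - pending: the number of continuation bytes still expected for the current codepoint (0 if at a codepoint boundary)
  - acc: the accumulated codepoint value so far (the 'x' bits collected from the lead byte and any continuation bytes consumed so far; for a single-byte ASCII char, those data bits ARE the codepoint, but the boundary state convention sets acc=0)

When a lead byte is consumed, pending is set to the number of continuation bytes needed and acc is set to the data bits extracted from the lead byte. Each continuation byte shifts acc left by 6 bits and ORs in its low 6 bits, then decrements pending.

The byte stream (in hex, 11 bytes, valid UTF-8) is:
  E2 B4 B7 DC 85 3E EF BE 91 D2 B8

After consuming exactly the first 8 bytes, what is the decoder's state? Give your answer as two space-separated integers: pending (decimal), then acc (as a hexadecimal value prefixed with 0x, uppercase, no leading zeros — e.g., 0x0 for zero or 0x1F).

Answer: 1 0x3FE

Derivation:
Byte[0]=E2: 3-byte lead. pending=2, acc=0x2
Byte[1]=B4: continuation. acc=(acc<<6)|0x34=0xB4, pending=1
Byte[2]=B7: continuation. acc=(acc<<6)|0x37=0x2D37, pending=0
Byte[3]=DC: 2-byte lead. pending=1, acc=0x1C
Byte[4]=85: continuation. acc=(acc<<6)|0x05=0x705, pending=0
Byte[5]=3E: 1-byte. pending=0, acc=0x0
Byte[6]=EF: 3-byte lead. pending=2, acc=0xF
Byte[7]=BE: continuation. acc=(acc<<6)|0x3E=0x3FE, pending=1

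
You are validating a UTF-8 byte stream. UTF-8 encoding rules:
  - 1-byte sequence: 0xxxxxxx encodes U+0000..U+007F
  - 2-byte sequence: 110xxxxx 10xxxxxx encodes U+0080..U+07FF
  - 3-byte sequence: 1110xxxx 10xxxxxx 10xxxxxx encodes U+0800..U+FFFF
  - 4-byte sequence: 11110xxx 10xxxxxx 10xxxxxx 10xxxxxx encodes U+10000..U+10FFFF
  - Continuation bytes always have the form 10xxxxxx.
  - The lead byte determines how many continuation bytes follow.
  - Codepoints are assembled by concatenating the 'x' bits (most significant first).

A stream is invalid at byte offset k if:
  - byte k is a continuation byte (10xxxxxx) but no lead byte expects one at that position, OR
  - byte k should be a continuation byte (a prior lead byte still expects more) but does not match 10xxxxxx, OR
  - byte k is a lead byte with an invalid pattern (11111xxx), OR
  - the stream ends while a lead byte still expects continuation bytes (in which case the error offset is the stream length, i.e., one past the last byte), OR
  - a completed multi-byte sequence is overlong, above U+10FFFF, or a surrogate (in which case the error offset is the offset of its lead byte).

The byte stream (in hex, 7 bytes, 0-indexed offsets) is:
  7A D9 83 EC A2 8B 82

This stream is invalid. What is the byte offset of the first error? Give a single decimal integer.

Byte[0]=7A: 1-byte ASCII. cp=U+007A
Byte[1]=D9: 2-byte lead, need 1 cont bytes. acc=0x19
Byte[2]=83: continuation. acc=(acc<<6)|0x03=0x643
Completed: cp=U+0643 (starts at byte 1)
Byte[3]=EC: 3-byte lead, need 2 cont bytes. acc=0xC
Byte[4]=A2: continuation. acc=(acc<<6)|0x22=0x322
Byte[5]=8B: continuation. acc=(acc<<6)|0x0B=0xC88B
Completed: cp=U+C88B (starts at byte 3)
Byte[6]=82: INVALID lead byte (not 0xxx/110x/1110/11110)

Answer: 6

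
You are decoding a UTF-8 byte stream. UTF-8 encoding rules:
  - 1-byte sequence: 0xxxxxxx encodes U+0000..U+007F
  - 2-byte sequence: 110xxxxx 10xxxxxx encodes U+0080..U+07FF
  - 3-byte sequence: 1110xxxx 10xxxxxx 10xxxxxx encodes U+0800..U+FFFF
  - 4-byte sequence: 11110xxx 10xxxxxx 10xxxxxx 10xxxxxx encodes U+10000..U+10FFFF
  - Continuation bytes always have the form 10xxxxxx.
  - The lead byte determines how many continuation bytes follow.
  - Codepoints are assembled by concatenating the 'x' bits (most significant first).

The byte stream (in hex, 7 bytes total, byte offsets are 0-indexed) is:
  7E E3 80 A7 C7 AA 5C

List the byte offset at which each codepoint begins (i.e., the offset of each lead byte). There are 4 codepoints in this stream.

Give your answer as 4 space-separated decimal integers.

Byte[0]=7E: 1-byte ASCII. cp=U+007E
Byte[1]=E3: 3-byte lead, need 2 cont bytes. acc=0x3
Byte[2]=80: continuation. acc=(acc<<6)|0x00=0xC0
Byte[3]=A7: continuation. acc=(acc<<6)|0x27=0x3027
Completed: cp=U+3027 (starts at byte 1)
Byte[4]=C7: 2-byte lead, need 1 cont bytes. acc=0x7
Byte[5]=AA: continuation. acc=(acc<<6)|0x2A=0x1EA
Completed: cp=U+01EA (starts at byte 4)
Byte[6]=5C: 1-byte ASCII. cp=U+005C

Answer: 0 1 4 6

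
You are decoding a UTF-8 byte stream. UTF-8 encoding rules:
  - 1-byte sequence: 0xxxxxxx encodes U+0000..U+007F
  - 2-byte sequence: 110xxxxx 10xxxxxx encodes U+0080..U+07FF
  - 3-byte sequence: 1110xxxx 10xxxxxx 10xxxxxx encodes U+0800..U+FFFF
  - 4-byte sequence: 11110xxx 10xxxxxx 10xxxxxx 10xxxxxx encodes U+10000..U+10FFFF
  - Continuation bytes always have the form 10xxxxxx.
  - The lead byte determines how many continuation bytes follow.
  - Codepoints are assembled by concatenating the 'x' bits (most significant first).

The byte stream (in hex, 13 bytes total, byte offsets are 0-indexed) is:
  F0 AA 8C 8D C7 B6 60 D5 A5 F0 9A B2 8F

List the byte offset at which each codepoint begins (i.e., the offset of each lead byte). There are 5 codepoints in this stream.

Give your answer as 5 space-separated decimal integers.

Answer: 0 4 6 7 9

Derivation:
Byte[0]=F0: 4-byte lead, need 3 cont bytes. acc=0x0
Byte[1]=AA: continuation. acc=(acc<<6)|0x2A=0x2A
Byte[2]=8C: continuation. acc=(acc<<6)|0x0C=0xA8C
Byte[3]=8D: continuation. acc=(acc<<6)|0x0D=0x2A30D
Completed: cp=U+2A30D (starts at byte 0)
Byte[4]=C7: 2-byte lead, need 1 cont bytes. acc=0x7
Byte[5]=B6: continuation. acc=(acc<<6)|0x36=0x1F6
Completed: cp=U+01F6 (starts at byte 4)
Byte[6]=60: 1-byte ASCII. cp=U+0060
Byte[7]=D5: 2-byte lead, need 1 cont bytes. acc=0x15
Byte[8]=A5: continuation. acc=(acc<<6)|0x25=0x565
Completed: cp=U+0565 (starts at byte 7)
Byte[9]=F0: 4-byte lead, need 3 cont bytes. acc=0x0
Byte[10]=9A: continuation. acc=(acc<<6)|0x1A=0x1A
Byte[11]=B2: continuation. acc=(acc<<6)|0x32=0x6B2
Byte[12]=8F: continuation. acc=(acc<<6)|0x0F=0x1AC8F
Completed: cp=U+1AC8F (starts at byte 9)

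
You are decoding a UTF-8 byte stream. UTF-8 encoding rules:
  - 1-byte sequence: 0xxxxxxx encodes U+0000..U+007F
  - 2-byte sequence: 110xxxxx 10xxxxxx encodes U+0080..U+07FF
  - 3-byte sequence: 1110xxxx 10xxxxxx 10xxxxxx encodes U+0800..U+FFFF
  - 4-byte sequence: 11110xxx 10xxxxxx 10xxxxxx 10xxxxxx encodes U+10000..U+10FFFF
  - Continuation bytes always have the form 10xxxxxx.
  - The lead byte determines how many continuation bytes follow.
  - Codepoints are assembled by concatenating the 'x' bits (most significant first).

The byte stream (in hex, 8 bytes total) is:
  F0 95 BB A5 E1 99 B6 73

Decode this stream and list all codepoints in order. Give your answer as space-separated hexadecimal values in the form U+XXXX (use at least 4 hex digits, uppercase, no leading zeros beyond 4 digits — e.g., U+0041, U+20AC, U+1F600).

Byte[0]=F0: 4-byte lead, need 3 cont bytes. acc=0x0
Byte[1]=95: continuation. acc=(acc<<6)|0x15=0x15
Byte[2]=BB: continuation. acc=(acc<<6)|0x3B=0x57B
Byte[3]=A5: continuation. acc=(acc<<6)|0x25=0x15EE5
Completed: cp=U+15EE5 (starts at byte 0)
Byte[4]=E1: 3-byte lead, need 2 cont bytes. acc=0x1
Byte[5]=99: continuation. acc=(acc<<6)|0x19=0x59
Byte[6]=B6: continuation. acc=(acc<<6)|0x36=0x1676
Completed: cp=U+1676 (starts at byte 4)
Byte[7]=73: 1-byte ASCII. cp=U+0073

Answer: U+15EE5 U+1676 U+0073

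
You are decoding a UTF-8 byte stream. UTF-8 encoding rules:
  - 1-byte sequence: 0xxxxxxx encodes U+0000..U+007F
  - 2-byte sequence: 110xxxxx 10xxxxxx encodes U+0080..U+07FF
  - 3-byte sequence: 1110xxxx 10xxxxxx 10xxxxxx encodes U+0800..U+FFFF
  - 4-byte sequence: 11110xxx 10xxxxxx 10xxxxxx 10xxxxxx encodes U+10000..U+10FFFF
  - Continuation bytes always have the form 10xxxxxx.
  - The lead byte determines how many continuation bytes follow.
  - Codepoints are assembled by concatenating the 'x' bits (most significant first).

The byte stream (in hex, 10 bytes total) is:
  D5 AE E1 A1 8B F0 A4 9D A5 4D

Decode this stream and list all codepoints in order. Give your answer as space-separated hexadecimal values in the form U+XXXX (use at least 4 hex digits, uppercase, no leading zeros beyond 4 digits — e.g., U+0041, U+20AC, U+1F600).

Byte[0]=D5: 2-byte lead, need 1 cont bytes. acc=0x15
Byte[1]=AE: continuation. acc=(acc<<6)|0x2E=0x56E
Completed: cp=U+056E (starts at byte 0)
Byte[2]=E1: 3-byte lead, need 2 cont bytes. acc=0x1
Byte[3]=A1: continuation. acc=(acc<<6)|0x21=0x61
Byte[4]=8B: continuation. acc=(acc<<6)|0x0B=0x184B
Completed: cp=U+184B (starts at byte 2)
Byte[5]=F0: 4-byte lead, need 3 cont bytes. acc=0x0
Byte[6]=A4: continuation. acc=(acc<<6)|0x24=0x24
Byte[7]=9D: continuation. acc=(acc<<6)|0x1D=0x91D
Byte[8]=A5: continuation. acc=(acc<<6)|0x25=0x24765
Completed: cp=U+24765 (starts at byte 5)
Byte[9]=4D: 1-byte ASCII. cp=U+004D

Answer: U+056E U+184B U+24765 U+004D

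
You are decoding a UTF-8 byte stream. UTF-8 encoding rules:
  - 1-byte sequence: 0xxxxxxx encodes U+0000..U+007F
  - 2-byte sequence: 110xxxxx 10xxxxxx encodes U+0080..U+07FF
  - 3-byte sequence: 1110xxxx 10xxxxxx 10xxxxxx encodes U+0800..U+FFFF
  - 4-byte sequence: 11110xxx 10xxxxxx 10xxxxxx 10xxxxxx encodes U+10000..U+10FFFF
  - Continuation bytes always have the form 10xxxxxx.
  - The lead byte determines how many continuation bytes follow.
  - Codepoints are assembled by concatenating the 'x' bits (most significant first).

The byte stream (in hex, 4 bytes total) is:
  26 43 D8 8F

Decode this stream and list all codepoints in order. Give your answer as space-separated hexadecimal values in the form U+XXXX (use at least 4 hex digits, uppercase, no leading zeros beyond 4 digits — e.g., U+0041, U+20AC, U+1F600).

Byte[0]=26: 1-byte ASCII. cp=U+0026
Byte[1]=43: 1-byte ASCII. cp=U+0043
Byte[2]=D8: 2-byte lead, need 1 cont bytes. acc=0x18
Byte[3]=8F: continuation. acc=(acc<<6)|0x0F=0x60F
Completed: cp=U+060F (starts at byte 2)

Answer: U+0026 U+0043 U+060F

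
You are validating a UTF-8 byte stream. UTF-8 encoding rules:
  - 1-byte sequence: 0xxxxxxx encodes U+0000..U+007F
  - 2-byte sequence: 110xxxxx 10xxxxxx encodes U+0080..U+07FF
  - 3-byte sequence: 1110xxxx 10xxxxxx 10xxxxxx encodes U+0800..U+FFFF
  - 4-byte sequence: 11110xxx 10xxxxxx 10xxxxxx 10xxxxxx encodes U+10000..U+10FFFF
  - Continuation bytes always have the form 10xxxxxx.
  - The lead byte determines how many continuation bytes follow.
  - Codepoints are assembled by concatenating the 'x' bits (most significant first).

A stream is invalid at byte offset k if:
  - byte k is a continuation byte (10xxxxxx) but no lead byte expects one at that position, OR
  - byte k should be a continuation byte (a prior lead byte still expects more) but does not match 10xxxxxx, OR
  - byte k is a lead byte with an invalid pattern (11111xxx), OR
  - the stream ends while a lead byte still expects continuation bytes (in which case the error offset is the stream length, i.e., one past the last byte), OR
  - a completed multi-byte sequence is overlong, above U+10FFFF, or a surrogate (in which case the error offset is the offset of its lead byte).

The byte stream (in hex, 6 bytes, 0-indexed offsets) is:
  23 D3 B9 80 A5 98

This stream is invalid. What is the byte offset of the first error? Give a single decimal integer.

Byte[0]=23: 1-byte ASCII. cp=U+0023
Byte[1]=D3: 2-byte lead, need 1 cont bytes. acc=0x13
Byte[2]=B9: continuation. acc=(acc<<6)|0x39=0x4F9
Completed: cp=U+04F9 (starts at byte 1)
Byte[3]=80: INVALID lead byte (not 0xxx/110x/1110/11110)

Answer: 3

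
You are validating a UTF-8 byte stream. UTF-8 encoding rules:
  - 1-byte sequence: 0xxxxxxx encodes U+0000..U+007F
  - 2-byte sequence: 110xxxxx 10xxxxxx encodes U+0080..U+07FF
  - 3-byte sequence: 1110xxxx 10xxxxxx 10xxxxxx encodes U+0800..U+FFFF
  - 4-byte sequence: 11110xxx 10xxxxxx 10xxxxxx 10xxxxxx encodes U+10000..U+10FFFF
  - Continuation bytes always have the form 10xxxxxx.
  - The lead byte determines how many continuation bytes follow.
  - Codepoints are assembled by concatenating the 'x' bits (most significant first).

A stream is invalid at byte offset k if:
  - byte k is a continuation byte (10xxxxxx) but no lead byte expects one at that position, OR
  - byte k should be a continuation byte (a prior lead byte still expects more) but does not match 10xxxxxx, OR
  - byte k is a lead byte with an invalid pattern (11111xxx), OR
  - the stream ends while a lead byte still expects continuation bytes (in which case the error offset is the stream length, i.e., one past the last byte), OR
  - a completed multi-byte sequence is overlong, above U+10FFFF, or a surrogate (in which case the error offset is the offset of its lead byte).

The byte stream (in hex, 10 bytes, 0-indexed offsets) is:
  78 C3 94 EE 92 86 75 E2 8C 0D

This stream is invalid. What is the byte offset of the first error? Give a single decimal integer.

Answer: 9

Derivation:
Byte[0]=78: 1-byte ASCII. cp=U+0078
Byte[1]=C3: 2-byte lead, need 1 cont bytes. acc=0x3
Byte[2]=94: continuation. acc=(acc<<6)|0x14=0xD4
Completed: cp=U+00D4 (starts at byte 1)
Byte[3]=EE: 3-byte lead, need 2 cont bytes. acc=0xE
Byte[4]=92: continuation. acc=(acc<<6)|0x12=0x392
Byte[5]=86: continuation. acc=(acc<<6)|0x06=0xE486
Completed: cp=U+E486 (starts at byte 3)
Byte[6]=75: 1-byte ASCII. cp=U+0075
Byte[7]=E2: 3-byte lead, need 2 cont bytes. acc=0x2
Byte[8]=8C: continuation. acc=(acc<<6)|0x0C=0x8C
Byte[9]=0D: expected 10xxxxxx continuation. INVALID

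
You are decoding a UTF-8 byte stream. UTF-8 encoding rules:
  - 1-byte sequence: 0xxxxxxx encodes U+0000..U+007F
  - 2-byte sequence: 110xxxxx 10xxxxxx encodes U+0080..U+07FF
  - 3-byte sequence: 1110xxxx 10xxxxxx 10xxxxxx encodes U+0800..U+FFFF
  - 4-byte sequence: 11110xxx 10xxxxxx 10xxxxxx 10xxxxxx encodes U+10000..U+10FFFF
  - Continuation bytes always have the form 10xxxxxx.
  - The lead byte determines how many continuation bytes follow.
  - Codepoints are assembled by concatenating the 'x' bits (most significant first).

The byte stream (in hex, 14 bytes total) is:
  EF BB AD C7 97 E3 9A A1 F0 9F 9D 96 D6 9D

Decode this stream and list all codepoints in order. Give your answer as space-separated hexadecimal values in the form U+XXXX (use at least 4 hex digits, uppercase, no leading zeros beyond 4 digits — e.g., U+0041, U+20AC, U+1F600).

Answer: U+FEED U+01D7 U+36A1 U+1F756 U+059D

Derivation:
Byte[0]=EF: 3-byte lead, need 2 cont bytes. acc=0xF
Byte[1]=BB: continuation. acc=(acc<<6)|0x3B=0x3FB
Byte[2]=AD: continuation. acc=(acc<<6)|0x2D=0xFEED
Completed: cp=U+FEED (starts at byte 0)
Byte[3]=C7: 2-byte lead, need 1 cont bytes. acc=0x7
Byte[4]=97: continuation. acc=(acc<<6)|0x17=0x1D7
Completed: cp=U+01D7 (starts at byte 3)
Byte[5]=E3: 3-byte lead, need 2 cont bytes. acc=0x3
Byte[6]=9A: continuation. acc=(acc<<6)|0x1A=0xDA
Byte[7]=A1: continuation. acc=(acc<<6)|0x21=0x36A1
Completed: cp=U+36A1 (starts at byte 5)
Byte[8]=F0: 4-byte lead, need 3 cont bytes. acc=0x0
Byte[9]=9F: continuation. acc=(acc<<6)|0x1F=0x1F
Byte[10]=9D: continuation. acc=(acc<<6)|0x1D=0x7DD
Byte[11]=96: continuation. acc=(acc<<6)|0x16=0x1F756
Completed: cp=U+1F756 (starts at byte 8)
Byte[12]=D6: 2-byte lead, need 1 cont bytes. acc=0x16
Byte[13]=9D: continuation. acc=(acc<<6)|0x1D=0x59D
Completed: cp=U+059D (starts at byte 12)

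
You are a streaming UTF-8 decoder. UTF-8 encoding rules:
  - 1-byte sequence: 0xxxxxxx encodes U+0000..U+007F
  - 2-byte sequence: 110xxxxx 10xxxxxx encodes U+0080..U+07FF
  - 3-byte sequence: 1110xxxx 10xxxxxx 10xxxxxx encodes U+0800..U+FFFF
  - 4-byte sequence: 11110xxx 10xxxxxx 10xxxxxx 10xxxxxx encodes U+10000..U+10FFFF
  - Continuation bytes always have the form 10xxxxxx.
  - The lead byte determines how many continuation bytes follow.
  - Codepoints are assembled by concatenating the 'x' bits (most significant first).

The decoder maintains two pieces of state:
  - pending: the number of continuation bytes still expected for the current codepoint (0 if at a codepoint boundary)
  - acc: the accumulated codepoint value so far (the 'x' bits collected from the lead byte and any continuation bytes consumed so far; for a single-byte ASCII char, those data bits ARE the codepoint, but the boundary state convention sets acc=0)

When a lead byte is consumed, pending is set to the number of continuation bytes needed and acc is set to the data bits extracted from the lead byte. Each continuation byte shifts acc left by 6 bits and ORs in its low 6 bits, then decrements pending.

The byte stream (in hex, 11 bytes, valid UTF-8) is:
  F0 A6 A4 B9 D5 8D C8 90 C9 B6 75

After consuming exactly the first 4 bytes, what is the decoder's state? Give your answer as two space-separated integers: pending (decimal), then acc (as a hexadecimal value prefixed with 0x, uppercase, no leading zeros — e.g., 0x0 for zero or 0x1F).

Answer: 0 0x26939

Derivation:
Byte[0]=F0: 4-byte lead. pending=3, acc=0x0
Byte[1]=A6: continuation. acc=(acc<<6)|0x26=0x26, pending=2
Byte[2]=A4: continuation. acc=(acc<<6)|0x24=0x9A4, pending=1
Byte[3]=B9: continuation. acc=(acc<<6)|0x39=0x26939, pending=0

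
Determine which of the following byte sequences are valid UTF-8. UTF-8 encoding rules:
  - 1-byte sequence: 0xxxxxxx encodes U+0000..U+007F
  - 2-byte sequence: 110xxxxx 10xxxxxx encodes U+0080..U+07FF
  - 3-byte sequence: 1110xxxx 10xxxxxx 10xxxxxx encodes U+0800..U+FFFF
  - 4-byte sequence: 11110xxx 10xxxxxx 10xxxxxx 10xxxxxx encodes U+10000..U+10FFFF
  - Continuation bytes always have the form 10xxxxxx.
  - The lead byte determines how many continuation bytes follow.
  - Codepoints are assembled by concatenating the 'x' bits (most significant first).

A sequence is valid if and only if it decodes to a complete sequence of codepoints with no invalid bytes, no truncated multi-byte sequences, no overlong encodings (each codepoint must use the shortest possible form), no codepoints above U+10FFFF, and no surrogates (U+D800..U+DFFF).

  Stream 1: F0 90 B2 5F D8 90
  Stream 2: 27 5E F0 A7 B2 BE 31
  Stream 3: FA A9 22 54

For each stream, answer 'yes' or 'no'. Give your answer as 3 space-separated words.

Answer: no yes no

Derivation:
Stream 1: error at byte offset 3. INVALID
Stream 2: decodes cleanly. VALID
Stream 3: error at byte offset 0. INVALID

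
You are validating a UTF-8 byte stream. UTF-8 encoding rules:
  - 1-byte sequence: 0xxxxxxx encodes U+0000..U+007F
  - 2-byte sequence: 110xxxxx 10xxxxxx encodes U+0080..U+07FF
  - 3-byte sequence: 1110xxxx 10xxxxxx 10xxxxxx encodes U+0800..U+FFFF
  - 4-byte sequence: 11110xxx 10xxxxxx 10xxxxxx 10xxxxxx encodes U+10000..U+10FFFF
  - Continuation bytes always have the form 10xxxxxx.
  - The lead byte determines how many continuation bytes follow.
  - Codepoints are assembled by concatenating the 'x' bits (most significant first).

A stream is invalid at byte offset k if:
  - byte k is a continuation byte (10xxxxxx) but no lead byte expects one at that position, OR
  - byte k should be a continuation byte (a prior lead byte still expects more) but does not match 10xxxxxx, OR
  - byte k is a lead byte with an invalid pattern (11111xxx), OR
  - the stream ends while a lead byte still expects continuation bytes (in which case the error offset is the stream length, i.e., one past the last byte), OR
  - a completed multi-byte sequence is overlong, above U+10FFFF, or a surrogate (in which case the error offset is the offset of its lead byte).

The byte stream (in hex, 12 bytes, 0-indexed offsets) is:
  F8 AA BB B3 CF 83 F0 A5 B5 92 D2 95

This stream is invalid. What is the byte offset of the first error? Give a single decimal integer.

Byte[0]=F8: INVALID lead byte (not 0xxx/110x/1110/11110)

Answer: 0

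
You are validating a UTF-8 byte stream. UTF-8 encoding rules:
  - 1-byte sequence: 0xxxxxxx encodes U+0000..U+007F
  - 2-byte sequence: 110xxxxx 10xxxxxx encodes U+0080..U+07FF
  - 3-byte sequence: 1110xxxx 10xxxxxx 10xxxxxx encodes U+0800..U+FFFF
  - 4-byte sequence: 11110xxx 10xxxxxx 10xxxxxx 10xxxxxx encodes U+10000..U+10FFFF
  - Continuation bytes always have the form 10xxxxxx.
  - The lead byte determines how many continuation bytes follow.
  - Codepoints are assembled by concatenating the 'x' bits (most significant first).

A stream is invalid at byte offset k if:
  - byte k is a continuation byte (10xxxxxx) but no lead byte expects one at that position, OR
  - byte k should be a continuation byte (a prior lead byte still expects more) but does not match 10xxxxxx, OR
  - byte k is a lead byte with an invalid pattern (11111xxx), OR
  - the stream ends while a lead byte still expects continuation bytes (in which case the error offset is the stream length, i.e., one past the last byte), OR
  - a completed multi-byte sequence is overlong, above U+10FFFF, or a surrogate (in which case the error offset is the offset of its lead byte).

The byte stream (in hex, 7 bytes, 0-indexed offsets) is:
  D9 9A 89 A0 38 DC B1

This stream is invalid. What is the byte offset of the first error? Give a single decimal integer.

Answer: 2

Derivation:
Byte[0]=D9: 2-byte lead, need 1 cont bytes. acc=0x19
Byte[1]=9A: continuation. acc=(acc<<6)|0x1A=0x65A
Completed: cp=U+065A (starts at byte 0)
Byte[2]=89: INVALID lead byte (not 0xxx/110x/1110/11110)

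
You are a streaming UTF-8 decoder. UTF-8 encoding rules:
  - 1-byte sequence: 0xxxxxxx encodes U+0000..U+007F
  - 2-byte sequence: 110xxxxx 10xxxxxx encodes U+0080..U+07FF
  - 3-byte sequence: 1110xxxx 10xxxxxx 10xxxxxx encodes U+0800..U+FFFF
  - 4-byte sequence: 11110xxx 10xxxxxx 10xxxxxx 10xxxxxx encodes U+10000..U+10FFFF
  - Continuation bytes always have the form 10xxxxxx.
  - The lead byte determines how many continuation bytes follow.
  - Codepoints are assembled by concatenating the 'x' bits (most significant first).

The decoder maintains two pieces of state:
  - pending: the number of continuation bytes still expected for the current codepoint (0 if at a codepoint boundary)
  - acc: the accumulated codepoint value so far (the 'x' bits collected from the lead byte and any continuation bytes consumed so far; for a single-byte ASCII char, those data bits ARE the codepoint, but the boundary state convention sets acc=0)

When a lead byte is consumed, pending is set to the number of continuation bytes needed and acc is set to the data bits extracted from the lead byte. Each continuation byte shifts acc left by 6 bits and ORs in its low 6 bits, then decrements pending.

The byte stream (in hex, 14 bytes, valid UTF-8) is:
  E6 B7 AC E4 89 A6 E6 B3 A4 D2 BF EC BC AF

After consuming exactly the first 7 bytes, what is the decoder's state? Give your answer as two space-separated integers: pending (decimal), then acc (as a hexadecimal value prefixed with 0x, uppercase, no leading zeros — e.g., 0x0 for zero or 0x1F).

Answer: 2 0x6

Derivation:
Byte[0]=E6: 3-byte lead. pending=2, acc=0x6
Byte[1]=B7: continuation. acc=(acc<<6)|0x37=0x1B7, pending=1
Byte[2]=AC: continuation. acc=(acc<<6)|0x2C=0x6DEC, pending=0
Byte[3]=E4: 3-byte lead. pending=2, acc=0x4
Byte[4]=89: continuation. acc=(acc<<6)|0x09=0x109, pending=1
Byte[5]=A6: continuation. acc=(acc<<6)|0x26=0x4266, pending=0
Byte[6]=E6: 3-byte lead. pending=2, acc=0x6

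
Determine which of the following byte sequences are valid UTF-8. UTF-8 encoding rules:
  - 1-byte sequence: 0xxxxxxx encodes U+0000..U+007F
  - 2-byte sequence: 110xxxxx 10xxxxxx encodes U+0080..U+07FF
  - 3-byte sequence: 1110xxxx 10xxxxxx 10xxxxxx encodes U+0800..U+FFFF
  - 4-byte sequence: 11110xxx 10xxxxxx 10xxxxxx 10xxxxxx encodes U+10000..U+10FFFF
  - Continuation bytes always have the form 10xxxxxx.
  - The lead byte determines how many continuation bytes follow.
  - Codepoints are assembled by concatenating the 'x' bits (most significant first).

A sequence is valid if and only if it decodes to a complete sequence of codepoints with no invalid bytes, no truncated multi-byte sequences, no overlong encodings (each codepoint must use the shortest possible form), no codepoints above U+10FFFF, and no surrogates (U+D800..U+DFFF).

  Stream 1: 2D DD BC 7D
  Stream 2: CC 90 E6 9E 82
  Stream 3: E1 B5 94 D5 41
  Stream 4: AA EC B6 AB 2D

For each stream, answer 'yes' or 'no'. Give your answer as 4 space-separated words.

Answer: yes yes no no

Derivation:
Stream 1: decodes cleanly. VALID
Stream 2: decodes cleanly. VALID
Stream 3: error at byte offset 4. INVALID
Stream 4: error at byte offset 0. INVALID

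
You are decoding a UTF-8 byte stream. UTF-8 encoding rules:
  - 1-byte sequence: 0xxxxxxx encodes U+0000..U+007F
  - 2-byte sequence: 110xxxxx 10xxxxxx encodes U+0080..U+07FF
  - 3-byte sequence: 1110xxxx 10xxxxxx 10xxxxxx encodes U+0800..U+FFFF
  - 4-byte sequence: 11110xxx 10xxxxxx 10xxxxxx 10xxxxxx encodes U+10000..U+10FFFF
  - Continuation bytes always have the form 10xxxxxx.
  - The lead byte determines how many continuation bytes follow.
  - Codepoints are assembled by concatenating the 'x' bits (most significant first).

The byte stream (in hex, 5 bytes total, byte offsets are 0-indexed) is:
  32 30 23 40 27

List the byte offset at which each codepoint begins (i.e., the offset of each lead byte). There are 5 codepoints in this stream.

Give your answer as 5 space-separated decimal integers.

Answer: 0 1 2 3 4

Derivation:
Byte[0]=32: 1-byte ASCII. cp=U+0032
Byte[1]=30: 1-byte ASCII. cp=U+0030
Byte[2]=23: 1-byte ASCII. cp=U+0023
Byte[3]=40: 1-byte ASCII. cp=U+0040
Byte[4]=27: 1-byte ASCII. cp=U+0027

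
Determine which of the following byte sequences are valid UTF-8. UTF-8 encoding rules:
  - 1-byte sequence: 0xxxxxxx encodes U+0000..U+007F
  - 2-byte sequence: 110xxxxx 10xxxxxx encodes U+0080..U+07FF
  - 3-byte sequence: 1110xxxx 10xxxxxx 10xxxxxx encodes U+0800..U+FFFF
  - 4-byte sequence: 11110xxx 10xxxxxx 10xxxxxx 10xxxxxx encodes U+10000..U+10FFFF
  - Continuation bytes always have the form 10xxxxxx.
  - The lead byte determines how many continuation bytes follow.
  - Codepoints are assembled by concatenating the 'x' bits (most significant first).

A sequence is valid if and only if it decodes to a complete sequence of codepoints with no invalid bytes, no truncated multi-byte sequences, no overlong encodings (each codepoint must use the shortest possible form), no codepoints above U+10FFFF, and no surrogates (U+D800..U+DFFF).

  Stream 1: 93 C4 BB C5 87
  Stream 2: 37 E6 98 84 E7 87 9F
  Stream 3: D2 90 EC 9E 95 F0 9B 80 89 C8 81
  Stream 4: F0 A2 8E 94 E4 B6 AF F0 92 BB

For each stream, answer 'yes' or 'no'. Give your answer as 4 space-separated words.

Answer: no yes yes no

Derivation:
Stream 1: error at byte offset 0. INVALID
Stream 2: decodes cleanly. VALID
Stream 3: decodes cleanly. VALID
Stream 4: error at byte offset 10. INVALID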